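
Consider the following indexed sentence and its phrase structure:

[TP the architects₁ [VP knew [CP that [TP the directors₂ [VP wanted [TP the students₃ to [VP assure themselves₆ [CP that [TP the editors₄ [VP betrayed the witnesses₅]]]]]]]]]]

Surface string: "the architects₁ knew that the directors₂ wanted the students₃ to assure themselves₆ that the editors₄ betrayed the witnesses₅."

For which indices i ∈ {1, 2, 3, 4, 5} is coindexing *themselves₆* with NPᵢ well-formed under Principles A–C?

*themselves* is an anaphor, so Principle A applies: it must be bound in its binding domain.
Binding domain of *themselves₆*: the embedded TP, whose subject is the students₃.
*the architects₁* c-commands the anaphor but is outside its binding domain → cannot satisfy Principle A.
*the directors₂* c-commands the anaphor but is outside its binding domain → cannot satisfy Principle A.
*the students₃* c-commands the anaphor within its binding domain → licit binder.
*the editors₄* does not c-command the anaphor → cannot bind it.
*the witnesses₅* does not c-command the anaphor → cannot bind it.

{3}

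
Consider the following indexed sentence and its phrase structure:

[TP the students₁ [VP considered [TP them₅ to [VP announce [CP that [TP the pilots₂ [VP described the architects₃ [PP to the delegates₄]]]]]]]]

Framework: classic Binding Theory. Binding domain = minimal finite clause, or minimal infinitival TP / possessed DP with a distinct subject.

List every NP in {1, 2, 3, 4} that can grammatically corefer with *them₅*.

*them* is a pronoun, so Principle B applies: it must be free in its binding domain.
Binding domain of *them₅*: the matrix TP, whose subject is the students₁.
*the students₁* c-commands the pronoun within its binding domain → coindexation would violate Principle B.
*the pilots₂*: the pronoun c-commands this R-expression → coindexation would violate Principle C on *the pilots₂*.
*the architects₃*: the pronoun c-commands this R-expression → coindexation would violate Principle C on *the architects₃*.
*the delegates₄*: the pronoun c-commands this R-expression → coindexation would violate Principle C on *the delegates₄*.

none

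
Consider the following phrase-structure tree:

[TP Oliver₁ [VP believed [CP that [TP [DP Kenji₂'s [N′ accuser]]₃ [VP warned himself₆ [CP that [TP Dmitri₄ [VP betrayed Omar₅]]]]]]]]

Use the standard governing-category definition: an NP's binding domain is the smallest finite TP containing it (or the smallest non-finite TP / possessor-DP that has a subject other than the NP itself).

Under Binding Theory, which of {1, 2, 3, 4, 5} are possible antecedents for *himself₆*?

{3}

*himself* is an anaphor, so Principle A applies: it must be bound in its binding domain.
Binding domain of *himself₆*: the embedded TP, whose subject is [Kenji₂'s accuser]₃.
*Oliver₁* c-commands the anaphor but is outside its binding domain → cannot satisfy Principle A.
*Kenji₂* does not c-command the anaphor → cannot bind it.
*[Kenji₂'s accuser]₃* c-commands the anaphor within its binding domain → licit binder.
*Dmitri₄* does not c-command the anaphor → cannot bind it.
*Omar₅* does not c-command the anaphor → cannot bind it.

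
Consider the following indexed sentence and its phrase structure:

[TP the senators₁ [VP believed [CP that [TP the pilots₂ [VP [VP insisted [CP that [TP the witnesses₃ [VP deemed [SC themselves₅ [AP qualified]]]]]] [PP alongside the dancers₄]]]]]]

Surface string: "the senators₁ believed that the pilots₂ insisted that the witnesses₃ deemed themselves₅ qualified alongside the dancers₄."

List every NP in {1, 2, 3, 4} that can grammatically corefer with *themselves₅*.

*themselves* is an anaphor, so Principle A applies: it must be bound in its binding domain.
Binding domain of *themselves₅*: the embedded TP, whose subject is the witnesses₃.
*the senators₁* c-commands the anaphor but is outside its binding domain → cannot satisfy Principle A.
*the pilots₂* c-commands the anaphor but is outside its binding domain → cannot satisfy Principle A.
*the witnesses₃* c-commands the anaphor within its binding domain → licit binder.
*the dancers₄* does not c-command the anaphor → cannot bind it.

{3}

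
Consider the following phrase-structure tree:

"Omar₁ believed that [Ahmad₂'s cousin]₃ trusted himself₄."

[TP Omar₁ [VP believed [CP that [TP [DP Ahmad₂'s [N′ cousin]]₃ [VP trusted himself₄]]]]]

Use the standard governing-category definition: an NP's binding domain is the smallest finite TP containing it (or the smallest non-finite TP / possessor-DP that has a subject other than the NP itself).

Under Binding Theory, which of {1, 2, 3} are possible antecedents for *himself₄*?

{3}

*himself* is an anaphor, so Principle A applies: it must be bound in its binding domain.
Binding domain of *himself₄*: the embedded TP, whose subject is [Ahmad₂'s cousin]₃.
*Omar₁* c-commands the anaphor but is outside its binding domain → cannot satisfy Principle A.
*Ahmad₂* does not c-command the anaphor → cannot bind it.
*[Ahmad₂'s cousin]₃* c-commands the anaphor within its binding domain → licit binder.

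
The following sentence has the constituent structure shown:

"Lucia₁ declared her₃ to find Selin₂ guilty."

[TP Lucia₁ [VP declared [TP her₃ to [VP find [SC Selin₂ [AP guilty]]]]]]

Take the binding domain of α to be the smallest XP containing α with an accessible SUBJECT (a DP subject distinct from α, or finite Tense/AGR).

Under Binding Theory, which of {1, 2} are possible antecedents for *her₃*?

*her* is a pronoun, so Principle B applies: it must be free in its binding domain.
Binding domain of *her₃*: the matrix TP, whose subject is Lucia₁.
*Lucia₁* c-commands the pronoun within its binding domain → coindexation would violate Principle B.
*Selin₂*: the pronoun c-commands this R-expression → coindexation would violate Principle C on *Selin₂*.

none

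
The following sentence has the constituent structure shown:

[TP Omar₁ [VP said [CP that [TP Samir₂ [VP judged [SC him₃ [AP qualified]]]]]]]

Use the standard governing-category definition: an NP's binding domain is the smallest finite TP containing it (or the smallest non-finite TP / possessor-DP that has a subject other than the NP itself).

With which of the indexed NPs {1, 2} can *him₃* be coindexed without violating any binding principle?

*him* is a pronoun, so Principle B applies: it must be free in its binding domain.
Binding domain of *him₃*: the embedded TP, whose subject is Samir₂.
*Omar₁* c-commands the pronoun but from outside its binding domain, and is not c-commanded by it → coindexation permitted.
*Samir₂* c-commands the pronoun within its binding domain → coindexation would violate Principle B.

{1}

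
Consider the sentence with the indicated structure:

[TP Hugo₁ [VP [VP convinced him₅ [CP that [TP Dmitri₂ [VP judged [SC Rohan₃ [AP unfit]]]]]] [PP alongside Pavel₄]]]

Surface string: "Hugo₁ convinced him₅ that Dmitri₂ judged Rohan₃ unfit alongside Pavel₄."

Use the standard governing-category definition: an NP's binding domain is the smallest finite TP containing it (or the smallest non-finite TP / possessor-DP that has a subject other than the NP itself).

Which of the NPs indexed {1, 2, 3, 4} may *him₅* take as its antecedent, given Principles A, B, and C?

{4}

*him* is a pronoun, so Principle B applies: it must be free in its binding domain.
Binding domain of *him₅*: the matrix TP, whose subject is Hugo₁.
*Hugo₁* c-commands the pronoun within its binding domain → coindexation would violate Principle B.
*Dmitri₂*: the pronoun c-commands this R-expression → coindexation would violate Principle C on *Dmitri₂*.
*Rohan₃*: the pronoun c-commands this R-expression → coindexation would violate Principle C on *Rohan₃*.
*Pavel₄* and the pronoun do not c-command one another → neither Principle B nor Principle C is at stake; coindexation permitted.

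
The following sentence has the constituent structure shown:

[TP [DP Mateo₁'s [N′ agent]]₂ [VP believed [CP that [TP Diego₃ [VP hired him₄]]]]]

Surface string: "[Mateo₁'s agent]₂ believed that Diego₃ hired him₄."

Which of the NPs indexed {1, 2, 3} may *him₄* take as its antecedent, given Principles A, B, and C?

*him* is a pronoun, so Principle B applies: it must be free in its binding domain.
Binding domain of *him₄*: the embedded TP, whose subject is Diego₃.
*Mateo₁* and the pronoun do not c-command one another → neither Principle B nor Principle C is at stake; coindexation permitted.
*[Mateo₁'s agent]₂* c-commands the pronoun but from outside its binding domain, and is not c-commanded by it → coindexation permitted.
*Diego₃* c-commands the pronoun within its binding domain → coindexation would violate Principle B.

{1, 2}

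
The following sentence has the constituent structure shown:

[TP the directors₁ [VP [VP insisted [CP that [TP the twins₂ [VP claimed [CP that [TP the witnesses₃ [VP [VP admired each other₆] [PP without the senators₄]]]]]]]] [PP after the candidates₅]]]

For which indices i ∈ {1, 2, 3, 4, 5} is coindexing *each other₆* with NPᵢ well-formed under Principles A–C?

*each other* is an anaphor, so Principle A applies: it must be bound in its binding domain.
Binding domain of *each other₆*: the embedded TP, whose subject is the witnesses₃.
*the directors₁* c-commands the anaphor but is outside its binding domain → cannot satisfy Principle A.
*the twins₂* c-commands the anaphor but is outside its binding domain → cannot satisfy Principle A.
*the witnesses₃* c-commands the anaphor within its binding domain → licit binder.
*the senators₄* does not c-command the anaphor → cannot bind it.
*the candidates₅* does not c-command the anaphor → cannot bind it.

{3}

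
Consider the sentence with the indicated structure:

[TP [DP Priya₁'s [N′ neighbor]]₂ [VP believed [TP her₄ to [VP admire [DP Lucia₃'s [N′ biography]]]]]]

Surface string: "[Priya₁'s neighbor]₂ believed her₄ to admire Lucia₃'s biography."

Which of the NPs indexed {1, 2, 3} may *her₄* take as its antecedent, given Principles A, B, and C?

*her* is a pronoun, so Principle B applies: it must be free in its binding domain.
Binding domain of *her₄*: the matrix TP, whose subject is [Priya₁'s neighbor]₂.
*Priya₁* and the pronoun do not c-command one another → neither Principle B nor Principle C is at stake; coindexation permitted.
*[Priya₁'s neighbor]₂* c-commands the pronoun within its binding domain → coindexation would violate Principle B.
*Lucia₃*: the pronoun c-commands this R-expression → coindexation would violate Principle C on *Lucia₃*.

{1}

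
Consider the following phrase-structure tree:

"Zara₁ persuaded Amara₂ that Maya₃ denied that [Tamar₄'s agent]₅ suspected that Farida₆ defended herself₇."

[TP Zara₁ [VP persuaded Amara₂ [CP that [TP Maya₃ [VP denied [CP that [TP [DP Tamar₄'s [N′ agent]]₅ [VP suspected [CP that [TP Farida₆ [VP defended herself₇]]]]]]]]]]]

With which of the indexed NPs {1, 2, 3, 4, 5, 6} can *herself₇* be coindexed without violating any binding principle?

{6}

*herself* is an anaphor, so Principle A applies: it must be bound in its binding domain.
Binding domain of *herself₇*: the embedded TP, whose subject is Farida₆.
*Zara₁* c-commands the anaphor but is outside its binding domain → cannot satisfy Principle A.
*Amara₂* c-commands the anaphor but is outside its binding domain → cannot satisfy Principle A.
*Maya₃* c-commands the anaphor but is outside its binding domain → cannot satisfy Principle A.
*Tamar₄* does not c-command the anaphor → cannot bind it.
*[Tamar₄'s agent]₅* c-commands the anaphor but is outside its binding domain → cannot satisfy Principle A.
*Farida₆* c-commands the anaphor within its binding domain → licit binder.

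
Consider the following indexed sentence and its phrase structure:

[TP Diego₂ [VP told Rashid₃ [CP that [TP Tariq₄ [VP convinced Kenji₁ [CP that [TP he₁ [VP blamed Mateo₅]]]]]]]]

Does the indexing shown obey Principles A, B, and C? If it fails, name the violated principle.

The two coindexed NPs are *Kenji₁* and *he₁*.
*he₁* is a pronoun; nothing c-commands it within its binding domain (the embedded TP.), so Principle B holds trivially.
*Kenji₁* is an R-expression; *he₁* does not c-command it, and no other NP shares its index, so Principle C is satisfied.
All principles are respected.

grammatical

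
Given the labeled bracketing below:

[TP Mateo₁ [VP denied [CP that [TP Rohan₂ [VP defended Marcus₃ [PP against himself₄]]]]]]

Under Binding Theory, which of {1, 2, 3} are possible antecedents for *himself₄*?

*himself* is an anaphor, so Principle A applies: it must be bound in its binding domain.
Binding domain of *himself₄*: the embedded TP, whose subject is Rohan₂.
*Mateo₁* c-commands the anaphor but is outside its binding domain → cannot satisfy Principle A.
*Rohan₂* c-commands the anaphor within its binding domain → licit binder.
*Marcus₃* c-commands the anaphor within its binding domain → licit binder.

{2, 3}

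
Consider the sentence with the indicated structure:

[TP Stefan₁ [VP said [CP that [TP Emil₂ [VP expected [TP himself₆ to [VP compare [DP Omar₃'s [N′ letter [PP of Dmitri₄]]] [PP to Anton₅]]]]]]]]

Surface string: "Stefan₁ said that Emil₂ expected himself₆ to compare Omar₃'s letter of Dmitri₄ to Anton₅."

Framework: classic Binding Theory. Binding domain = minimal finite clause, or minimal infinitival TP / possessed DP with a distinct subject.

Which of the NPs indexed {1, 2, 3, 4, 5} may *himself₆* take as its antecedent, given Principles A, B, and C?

{2}

*himself* is an anaphor, so Principle A applies: it must be bound in its binding domain.
Binding domain of *himself₆*: the embedded TP, whose subject is Emil₂.
*Stefan₁* c-commands the anaphor but is outside its binding domain → cannot satisfy Principle A.
*Emil₂* c-commands the anaphor within its binding domain → licit binder.
*Omar₃* does not c-command the anaphor → cannot bind it.
*Dmitri₄* does not c-command the anaphor → cannot bind it.
*Anton₅* does not c-command the anaphor → cannot bind it.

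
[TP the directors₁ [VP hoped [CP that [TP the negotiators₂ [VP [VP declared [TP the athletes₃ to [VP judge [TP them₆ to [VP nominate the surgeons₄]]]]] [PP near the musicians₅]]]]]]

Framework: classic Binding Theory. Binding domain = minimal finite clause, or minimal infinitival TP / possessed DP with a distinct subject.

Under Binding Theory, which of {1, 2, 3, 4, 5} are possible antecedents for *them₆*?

{1, 2, 5}

*them* is a pronoun, so Principle B applies: it must be free in its binding domain.
Binding domain of *them₆*: the embedded TP, whose subject is the athletes₃.
*the directors₁* c-commands the pronoun but from outside its binding domain, and is not c-commanded by it → coindexation permitted.
*the negotiators₂* c-commands the pronoun but from outside its binding domain, and is not c-commanded by it → coindexation permitted.
*the athletes₃* c-commands the pronoun within its binding domain → coindexation would violate Principle B.
*the surgeons₄*: the pronoun c-commands this R-expression → coindexation would violate Principle C on *the surgeons₄*.
*the musicians₅* and the pronoun do not c-command one another → neither Principle B nor Principle C is at stake; coindexation permitted.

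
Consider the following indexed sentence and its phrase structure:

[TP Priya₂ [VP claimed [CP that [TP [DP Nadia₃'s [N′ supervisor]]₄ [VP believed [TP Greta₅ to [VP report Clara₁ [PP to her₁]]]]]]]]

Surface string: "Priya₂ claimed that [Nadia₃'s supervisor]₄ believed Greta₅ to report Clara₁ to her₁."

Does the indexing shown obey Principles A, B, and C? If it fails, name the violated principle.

The two coindexed NPs are *Clara₁* and *her₁*.
*her₁* is a pronoun. Its binding domain is the embedded TP, whose subject is Greta₅.
*Clara₁* c-commands it within that domain and carries the same index.
The pronoun is locally bound → Principle B violation.

Principle B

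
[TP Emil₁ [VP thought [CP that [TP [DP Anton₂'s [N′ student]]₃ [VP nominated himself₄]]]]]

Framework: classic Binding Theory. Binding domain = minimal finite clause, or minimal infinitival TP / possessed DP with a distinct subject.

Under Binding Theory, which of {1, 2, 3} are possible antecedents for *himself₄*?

*himself* is an anaphor, so Principle A applies: it must be bound in its binding domain.
Binding domain of *himself₄*: the embedded TP, whose subject is [Anton₂'s student]₃.
*Emil₁* c-commands the anaphor but is outside its binding domain → cannot satisfy Principle A.
*Anton₂* does not c-command the anaphor → cannot bind it.
*[Anton₂'s student]₃* c-commands the anaphor within its binding domain → licit binder.

{3}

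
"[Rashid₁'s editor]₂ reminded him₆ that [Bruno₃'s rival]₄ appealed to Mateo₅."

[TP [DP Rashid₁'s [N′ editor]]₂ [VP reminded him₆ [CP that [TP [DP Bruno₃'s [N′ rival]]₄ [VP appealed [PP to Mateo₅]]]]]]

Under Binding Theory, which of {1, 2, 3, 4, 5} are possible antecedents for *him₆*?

*him* is a pronoun, so Principle B applies: it must be free in its binding domain.
Binding domain of *him₆*: the matrix TP, whose subject is [Rashid₁'s editor]₂.
*Rashid₁* and the pronoun do not c-command one another → neither Principle B nor Principle C is at stake; coindexation permitted.
*[Rashid₁'s editor]₂* c-commands the pronoun within its binding domain → coindexation would violate Principle B.
*Bruno₃*: the pronoun c-commands this R-expression → coindexation would violate Principle C on *Bruno₃*.
*[Bruno₃'s rival]₄*: the pronoun c-commands this R-expression → coindexation would violate Principle C on *[Bruno₃'s rival]₄*.
*Mateo₅*: the pronoun c-commands this R-expression → coindexation would violate Principle C on *Mateo₅*.

{1}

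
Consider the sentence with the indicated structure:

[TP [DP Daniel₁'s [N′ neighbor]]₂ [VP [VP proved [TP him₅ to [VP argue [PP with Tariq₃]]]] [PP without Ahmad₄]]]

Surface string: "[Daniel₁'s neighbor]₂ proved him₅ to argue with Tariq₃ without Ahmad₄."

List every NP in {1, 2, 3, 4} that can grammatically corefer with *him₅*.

*him* is a pronoun, so Principle B applies: it must be free in its binding domain.
Binding domain of *him₅*: the matrix TP, whose subject is [Daniel₁'s neighbor]₂.
*Daniel₁* and the pronoun do not c-command one another → neither Principle B nor Principle C is at stake; coindexation permitted.
*[Daniel₁'s neighbor]₂* c-commands the pronoun within its binding domain → coindexation would violate Principle B.
*Tariq₃*: the pronoun c-commands this R-expression → coindexation would violate Principle C on *Tariq₃*.
*Ahmad₄* and the pronoun do not c-command one another → neither Principle B nor Principle C is at stake; coindexation permitted.

{1, 4}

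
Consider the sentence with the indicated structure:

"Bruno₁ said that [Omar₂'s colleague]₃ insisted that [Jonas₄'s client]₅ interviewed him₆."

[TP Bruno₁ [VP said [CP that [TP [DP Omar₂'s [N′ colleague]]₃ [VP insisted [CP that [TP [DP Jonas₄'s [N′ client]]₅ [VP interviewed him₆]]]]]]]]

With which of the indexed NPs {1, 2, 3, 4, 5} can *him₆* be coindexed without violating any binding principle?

*him* is a pronoun, so Principle B applies: it must be free in its binding domain.
Binding domain of *him₆*: the embedded TP, whose subject is [Jonas₄'s client]₅.
*Bruno₁* c-commands the pronoun but from outside its binding domain, and is not c-commanded by it → coindexation permitted.
*Omar₂* and the pronoun do not c-command one another → neither Principle B nor Principle C is at stake; coindexation permitted.
*[Omar₂'s colleague]₃* c-commands the pronoun but from outside its binding domain, and is not c-commanded by it → coindexation permitted.
*Jonas₄* and the pronoun do not c-command one another → neither Principle B nor Principle C is at stake; coindexation permitted.
*[Jonas₄'s client]₅* c-commands the pronoun within its binding domain → coindexation would violate Principle B.

{1, 2, 3, 4}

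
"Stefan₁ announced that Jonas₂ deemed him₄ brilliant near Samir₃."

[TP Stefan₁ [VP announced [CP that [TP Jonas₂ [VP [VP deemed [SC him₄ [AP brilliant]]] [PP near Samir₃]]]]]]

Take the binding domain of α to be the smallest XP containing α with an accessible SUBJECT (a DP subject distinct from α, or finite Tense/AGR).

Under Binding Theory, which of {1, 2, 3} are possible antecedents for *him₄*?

*him* is a pronoun, so Principle B applies: it must be free in its binding domain.
Binding domain of *him₄*: the embedded TP, whose subject is Jonas₂.
*Stefan₁* c-commands the pronoun but from outside its binding domain, and is not c-commanded by it → coindexation permitted.
*Jonas₂* c-commands the pronoun within its binding domain → coindexation would violate Principle B.
*Samir₃* and the pronoun do not c-command one another → neither Principle B nor Principle C is at stake; coindexation permitted.

{1, 3}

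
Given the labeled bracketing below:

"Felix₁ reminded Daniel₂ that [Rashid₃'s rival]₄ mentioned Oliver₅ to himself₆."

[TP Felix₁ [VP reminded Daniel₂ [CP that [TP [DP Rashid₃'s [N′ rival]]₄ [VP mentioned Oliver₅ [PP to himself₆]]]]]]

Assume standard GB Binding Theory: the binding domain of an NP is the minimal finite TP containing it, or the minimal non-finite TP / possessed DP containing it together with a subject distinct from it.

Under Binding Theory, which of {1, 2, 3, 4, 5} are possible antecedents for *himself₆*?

*himself* is an anaphor, so Principle A applies: it must be bound in its binding domain.
Binding domain of *himself₆*: the embedded TP, whose subject is [Rashid₃'s rival]₄.
*Felix₁* c-commands the anaphor but is outside its binding domain → cannot satisfy Principle A.
*Daniel₂* c-commands the anaphor but is outside its binding domain → cannot satisfy Principle A.
*Rashid₃* does not c-command the anaphor → cannot bind it.
*[Rashid₃'s rival]₄* c-commands the anaphor within its binding domain → licit binder.
*Oliver₅* c-commands the anaphor within its binding domain → licit binder.

{4, 5}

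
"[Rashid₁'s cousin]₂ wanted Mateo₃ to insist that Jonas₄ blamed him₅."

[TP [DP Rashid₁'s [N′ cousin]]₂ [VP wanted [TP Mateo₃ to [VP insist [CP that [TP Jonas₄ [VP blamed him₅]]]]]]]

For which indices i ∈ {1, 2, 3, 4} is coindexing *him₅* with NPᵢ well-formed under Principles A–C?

*him* is a pronoun, so Principle B applies: it must be free in its binding domain.
Binding domain of *him₅*: the embedded TP, whose subject is Jonas₄.
*Rashid₁* and the pronoun do not c-command one another → neither Principle B nor Principle C is at stake; coindexation permitted.
*[Rashid₁'s cousin]₂* c-commands the pronoun but from outside its binding domain, and is not c-commanded by it → coindexation permitted.
*Mateo₃* c-commands the pronoun but from outside its binding domain, and is not c-commanded by it → coindexation permitted.
*Jonas₄* c-commands the pronoun within its binding domain → coindexation would violate Principle B.

{1, 2, 3}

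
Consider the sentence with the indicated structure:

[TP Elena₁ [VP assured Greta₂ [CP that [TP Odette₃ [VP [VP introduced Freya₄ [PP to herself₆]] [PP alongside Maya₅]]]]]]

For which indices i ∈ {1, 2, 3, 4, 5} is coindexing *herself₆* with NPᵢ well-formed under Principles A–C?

{3, 4}

*herself* is an anaphor, so Principle A applies: it must be bound in its binding domain.
Binding domain of *herself₆*: the embedded TP, whose subject is Odette₃.
*Elena₁* c-commands the anaphor but is outside its binding domain → cannot satisfy Principle A.
*Greta₂* c-commands the anaphor but is outside its binding domain → cannot satisfy Principle A.
*Odette₃* c-commands the anaphor within its binding domain → licit binder.
*Freya₄* c-commands the anaphor within its binding domain → licit binder.
*Maya₅* does not c-command the anaphor → cannot bind it.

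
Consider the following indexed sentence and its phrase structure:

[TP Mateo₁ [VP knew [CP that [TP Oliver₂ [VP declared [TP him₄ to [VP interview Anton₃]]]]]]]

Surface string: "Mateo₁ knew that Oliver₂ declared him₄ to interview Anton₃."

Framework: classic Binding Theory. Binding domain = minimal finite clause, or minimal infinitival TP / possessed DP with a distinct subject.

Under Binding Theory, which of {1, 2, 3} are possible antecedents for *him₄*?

*him* is a pronoun, so Principle B applies: it must be free in its binding domain.
Binding domain of *him₄*: the embedded TP, whose subject is Oliver₂.
*Mateo₁* c-commands the pronoun but from outside its binding domain, and is not c-commanded by it → coindexation permitted.
*Oliver₂* c-commands the pronoun within its binding domain → coindexation would violate Principle B.
*Anton₃*: the pronoun c-commands this R-expression → coindexation would violate Principle C on *Anton₃*.

{1}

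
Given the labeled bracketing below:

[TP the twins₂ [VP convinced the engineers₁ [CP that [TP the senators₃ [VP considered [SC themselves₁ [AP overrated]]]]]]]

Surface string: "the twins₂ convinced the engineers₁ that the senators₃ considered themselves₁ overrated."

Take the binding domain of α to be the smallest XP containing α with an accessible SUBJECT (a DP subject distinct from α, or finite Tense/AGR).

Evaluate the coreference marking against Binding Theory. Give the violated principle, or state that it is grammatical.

Principle A

The two coindexed NPs are *the engineers₁* and *themselves₁*.
*themselves₁* is an anaphor. Principle A requires it to be bound within its binding domain — the embedded TP, whose subject is the senators₃.
Within that domain it is c-commanded by *the senators₃*, which does not share its index.
*the engineers₁* does c-command the anaphor, but from outside its binding domain.
The anaphor is unbound in its domain → Principle A violation.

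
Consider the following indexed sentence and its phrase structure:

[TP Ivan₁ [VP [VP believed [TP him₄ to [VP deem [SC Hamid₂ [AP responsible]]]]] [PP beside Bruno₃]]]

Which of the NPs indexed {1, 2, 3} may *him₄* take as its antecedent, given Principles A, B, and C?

{3}

*him* is a pronoun, so Principle B applies: it must be free in its binding domain.
Binding domain of *him₄*: the matrix TP, whose subject is Ivan₁.
*Ivan₁* c-commands the pronoun within its binding domain → coindexation would violate Principle B.
*Hamid₂*: the pronoun c-commands this R-expression → coindexation would violate Principle C on *Hamid₂*.
*Bruno₃* and the pronoun do not c-command one another → neither Principle B nor Principle C is at stake; coindexation permitted.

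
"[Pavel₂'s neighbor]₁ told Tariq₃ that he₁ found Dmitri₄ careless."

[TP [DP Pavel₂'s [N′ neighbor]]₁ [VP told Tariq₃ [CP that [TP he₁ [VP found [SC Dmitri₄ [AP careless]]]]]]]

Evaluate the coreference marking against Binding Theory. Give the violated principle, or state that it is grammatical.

The two coindexed NPs are *[Pavel₂'s neighbor]₁* and *he₁*.
*he₁* is a pronoun; nothing c-commands it within its binding domain (the embedded TP.), so Principle B holds trivially.
*[Pavel₂'s neighbor]₁* is an R-expression; *he₁* does not c-command it, and no other NP shares its index, so Principle C is satisfied.
All principles are respected.

grammatical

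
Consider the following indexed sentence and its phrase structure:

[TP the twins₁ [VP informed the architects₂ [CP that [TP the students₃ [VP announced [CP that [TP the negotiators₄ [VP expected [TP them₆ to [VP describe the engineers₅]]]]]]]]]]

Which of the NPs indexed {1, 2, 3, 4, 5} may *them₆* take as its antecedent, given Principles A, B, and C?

{1, 2, 3}

*them* is a pronoun, so Principle B applies: it must be free in its binding domain.
Binding domain of *them₆*: the embedded TP, whose subject is the negotiators₄.
*the twins₁* c-commands the pronoun but from outside its binding domain, and is not c-commanded by it → coindexation permitted.
*the architects₂* c-commands the pronoun but from outside its binding domain, and is not c-commanded by it → coindexation permitted.
*the students₃* c-commands the pronoun but from outside its binding domain, and is not c-commanded by it → coindexation permitted.
*the negotiators₄* c-commands the pronoun within its binding domain → coindexation would violate Principle B.
*the engineers₅*: the pronoun c-commands this R-expression → coindexation would violate Principle C on *the engineers₅*.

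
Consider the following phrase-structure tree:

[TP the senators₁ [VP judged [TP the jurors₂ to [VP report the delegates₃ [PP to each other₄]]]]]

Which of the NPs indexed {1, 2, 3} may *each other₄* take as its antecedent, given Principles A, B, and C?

{2, 3}

*each other* is an anaphor, so Principle A applies: it must be bound in its binding domain.
Binding domain of *each other₄*: the embedded TP, whose subject is the jurors₂.
*the senators₁* c-commands the anaphor but is outside its binding domain → cannot satisfy Principle A.
*the jurors₂* c-commands the anaphor within its binding domain → licit binder.
*the delegates₃* c-commands the anaphor within its binding domain → licit binder.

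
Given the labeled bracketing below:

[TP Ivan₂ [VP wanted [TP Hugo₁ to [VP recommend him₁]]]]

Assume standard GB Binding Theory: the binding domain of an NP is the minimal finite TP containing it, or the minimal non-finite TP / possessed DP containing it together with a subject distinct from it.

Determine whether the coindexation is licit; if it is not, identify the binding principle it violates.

Principle B

The two coindexed NPs are *Hugo₁* and *him₁*.
*him₁* is a pronoun. Its binding domain is the embedded TP, whose subject is Hugo₁.
*Hugo₁* c-commands it within that domain and carries the same index.
The pronoun is locally bound → Principle B violation.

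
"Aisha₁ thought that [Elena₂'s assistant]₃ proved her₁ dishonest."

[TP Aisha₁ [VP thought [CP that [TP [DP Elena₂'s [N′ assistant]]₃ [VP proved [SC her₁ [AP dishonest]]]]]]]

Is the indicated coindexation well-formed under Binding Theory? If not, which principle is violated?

grammatical

The two coindexed NPs are *Aisha₁* and *her₁*.
*her₁* is a pronoun; its binding domain is the embedded TP, whose subject is [Elena₂'s assistant]₃. Within that domain it is c-commanded only by *[Elena₂'s assistant]₃*, which carries a different index — the pronoun is free locally, so Principle B holds.
*Aisha₁* is an R-expression; *her₁* does not c-command it, and no other NP shares its index, so Principle C is satisfied.
All principles are respected.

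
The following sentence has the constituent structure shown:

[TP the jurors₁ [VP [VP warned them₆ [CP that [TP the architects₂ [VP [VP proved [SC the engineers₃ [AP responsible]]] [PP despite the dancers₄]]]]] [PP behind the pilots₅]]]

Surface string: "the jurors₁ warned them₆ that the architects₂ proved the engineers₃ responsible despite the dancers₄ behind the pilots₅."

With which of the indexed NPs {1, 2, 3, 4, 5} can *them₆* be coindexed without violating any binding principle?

{5}

*them* is a pronoun, so Principle B applies: it must be free in its binding domain.
Binding domain of *them₆*: the matrix TP, whose subject is the jurors₁.
*the jurors₁* c-commands the pronoun within its binding domain → coindexation would violate Principle B.
*the architects₂*: the pronoun c-commands this R-expression → coindexation would violate Principle C on *the architects₂*.
*the engineers₃*: the pronoun c-commands this R-expression → coindexation would violate Principle C on *the engineers₃*.
*the dancers₄*: the pronoun c-commands this R-expression → coindexation would violate Principle C on *the dancers₄*.
*the pilots₅* and the pronoun do not c-command one another → neither Principle B nor Principle C is at stake; coindexation permitted.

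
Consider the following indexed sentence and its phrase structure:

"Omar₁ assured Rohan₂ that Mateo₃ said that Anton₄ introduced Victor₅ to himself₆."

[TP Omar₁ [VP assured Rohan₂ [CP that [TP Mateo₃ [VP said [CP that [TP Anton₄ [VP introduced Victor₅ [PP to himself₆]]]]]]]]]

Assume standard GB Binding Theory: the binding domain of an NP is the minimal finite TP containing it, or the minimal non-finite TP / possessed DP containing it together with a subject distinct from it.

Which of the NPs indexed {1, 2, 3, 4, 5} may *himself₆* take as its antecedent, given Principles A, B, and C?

*himself* is an anaphor, so Principle A applies: it must be bound in its binding domain.
Binding domain of *himself₆*: the embedded TP, whose subject is Anton₄.
*Omar₁* c-commands the anaphor but is outside its binding domain → cannot satisfy Principle A.
*Rohan₂* c-commands the anaphor but is outside its binding domain → cannot satisfy Principle A.
*Mateo₃* c-commands the anaphor but is outside its binding domain → cannot satisfy Principle A.
*Anton₄* c-commands the anaphor within its binding domain → licit binder.
*Victor₅* c-commands the anaphor within its binding domain → licit binder.

{4, 5}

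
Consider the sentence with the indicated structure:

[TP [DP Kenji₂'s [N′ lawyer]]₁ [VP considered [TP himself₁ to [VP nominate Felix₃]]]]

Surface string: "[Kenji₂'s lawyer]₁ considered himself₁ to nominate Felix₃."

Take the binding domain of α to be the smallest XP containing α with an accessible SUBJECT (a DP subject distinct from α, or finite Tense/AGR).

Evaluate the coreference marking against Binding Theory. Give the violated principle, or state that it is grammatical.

grammatical

The two coindexed NPs are *[Kenji₂'s lawyer]₁* and *himself₁*.
*himself₁* is an anaphor; its binding domain is the matrix TP, whose subject is [Kenji₂'s lawyer]₁. *[Kenji₂'s lawyer]₁* c-commands it within that domain and shares its index, so Principle A is satisfied.
*[Kenji₂'s lawyer]₁* is an R-expression; *himself₁* does not c-command it, and no other NP shares its index, so Principle C is satisfied.
All principles are respected.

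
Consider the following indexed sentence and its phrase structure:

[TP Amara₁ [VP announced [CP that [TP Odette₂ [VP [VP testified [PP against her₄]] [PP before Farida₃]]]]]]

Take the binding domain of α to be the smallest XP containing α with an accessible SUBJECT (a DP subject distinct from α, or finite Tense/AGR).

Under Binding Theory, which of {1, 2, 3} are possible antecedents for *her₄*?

*her* is a pronoun, so Principle B applies: it must be free in its binding domain.
Binding domain of *her₄*: the embedded TP, whose subject is Odette₂.
*Amara₁* c-commands the pronoun but from outside its binding domain, and is not c-commanded by it → coindexation permitted.
*Odette₂* c-commands the pronoun within its binding domain → coindexation would violate Principle B.
*Farida₃* and the pronoun do not c-command one another → neither Principle B nor Principle C is at stake; coindexation permitted.

{1, 3}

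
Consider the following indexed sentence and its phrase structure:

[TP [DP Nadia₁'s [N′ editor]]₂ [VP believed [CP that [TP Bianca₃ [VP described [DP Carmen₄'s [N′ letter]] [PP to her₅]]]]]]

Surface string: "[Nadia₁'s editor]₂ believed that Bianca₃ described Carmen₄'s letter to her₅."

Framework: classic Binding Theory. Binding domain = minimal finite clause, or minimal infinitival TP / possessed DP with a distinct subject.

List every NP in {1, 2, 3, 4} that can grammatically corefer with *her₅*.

{1, 2, 4}

*her* is a pronoun, so Principle B applies: it must be free in its binding domain.
Binding domain of *her₅*: the embedded TP, whose subject is Bianca₃.
*Nadia₁* and the pronoun do not c-command one another → neither Principle B nor Principle C is at stake; coindexation permitted.
*[Nadia₁'s editor]₂* c-commands the pronoun but from outside its binding domain, and is not c-commanded by it → coindexation permitted.
*Bianca₃* c-commands the pronoun within its binding domain → coindexation would violate Principle B.
*Carmen₄* and the pronoun do not c-command one another → neither Principle B nor Principle C is at stake; coindexation permitted.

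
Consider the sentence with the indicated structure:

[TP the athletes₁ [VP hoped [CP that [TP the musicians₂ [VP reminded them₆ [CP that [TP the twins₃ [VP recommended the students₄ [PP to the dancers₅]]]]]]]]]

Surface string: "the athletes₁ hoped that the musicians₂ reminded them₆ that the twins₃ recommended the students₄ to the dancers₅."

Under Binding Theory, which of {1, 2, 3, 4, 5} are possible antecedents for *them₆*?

*them* is a pronoun, so Principle B applies: it must be free in its binding domain.
Binding domain of *them₆*: the embedded TP, whose subject is the musicians₂.
*the athletes₁* c-commands the pronoun but from outside its binding domain, and is not c-commanded by it → coindexation permitted.
*the musicians₂* c-commands the pronoun within its binding domain → coindexation would violate Principle B.
*the twins₃*: the pronoun c-commands this R-expression → coindexation would violate Principle C on *the twins₃*.
*the students₄*: the pronoun c-commands this R-expression → coindexation would violate Principle C on *the students₄*.
*the dancers₅*: the pronoun c-commands this R-expression → coindexation would violate Principle C on *the dancers₅*.

{1}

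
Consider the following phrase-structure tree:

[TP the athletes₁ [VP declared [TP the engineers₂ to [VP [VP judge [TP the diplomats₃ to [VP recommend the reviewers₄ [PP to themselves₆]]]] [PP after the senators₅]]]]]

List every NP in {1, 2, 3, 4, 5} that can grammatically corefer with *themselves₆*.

{3, 4}

*themselves* is an anaphor, so Principle A applies: it must be bound in its binding domain.
Binding domain of *themselves₆*: the embedded TP, whose subject is the diplomats₃.
*the athletes₁* c-commands the anaphor but is outside its binding domain → cannot satisfy Principle A.
*the engineers₂* c-commands the anaphor but is outside its binding domain → cannot satisfy Principle A.
*the diplomats₃* c-commands the anaphor within its binding domain → licit binder.
*the reviewers₄* c-commands the anaphor within its binding domain → licit binder.
*the senators₅* does not c-command the anaphor → cannot bind it.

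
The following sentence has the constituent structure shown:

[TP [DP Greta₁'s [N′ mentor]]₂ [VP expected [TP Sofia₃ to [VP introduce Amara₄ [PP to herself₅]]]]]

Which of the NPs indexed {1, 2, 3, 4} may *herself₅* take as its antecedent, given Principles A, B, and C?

{3, 4}

*herself* is an anaphor, so Principle A applies: it must be bound in its binding domain.
Binding domain of *herself₅*: the embedded TP, whose subject is Sofia₃.
*Greta₁* does not c-command the anaphor → cannot bind it.
*[Greta₁'s mentor]₂* c-commands the anaphor but is outside its binding domain → cannot satisfy Principle A.
*Sofia₃* c-commands the anaphor within its binding domain → licit binder.
*Amara₄* c-commands the anaphor within its binding domain → licit binder.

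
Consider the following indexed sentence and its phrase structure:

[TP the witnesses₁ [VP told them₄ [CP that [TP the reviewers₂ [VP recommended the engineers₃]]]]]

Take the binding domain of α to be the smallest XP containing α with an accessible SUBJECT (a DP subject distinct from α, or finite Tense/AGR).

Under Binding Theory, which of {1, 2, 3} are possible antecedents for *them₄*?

*them* is a pronoun, so Principle B applies: it must be free in its binding domain.
Binding domain of *them₄*: the matrix TP, whose subject is the witnesses₁.
*the witnesses₁* c-commands the pronoun within its binding domain → coindexation would violate Principle B.
*the reviewers₂*: the pronoun c-commands this R-expression → coindexation would violate Principle C on *the reviewers₂*.
*the engineers₃*: the pronoun c-commands this R-expression → coindexation would violate Principle C on *the engineers₃*.

none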